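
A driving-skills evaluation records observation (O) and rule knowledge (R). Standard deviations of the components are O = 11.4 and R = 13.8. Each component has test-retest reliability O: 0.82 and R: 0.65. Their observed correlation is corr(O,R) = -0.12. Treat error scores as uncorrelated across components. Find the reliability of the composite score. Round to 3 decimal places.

Var(O+R) = 11.4² + 13.8² + 2·[11.4·13.8·(-0.12)] = 320.4 − 37.7568 = 282.643.
Because errors are independent across components, Cov(Tᵢ,Tⱼ) = Cov(Xᵢ,Xⱼ); the off-diagonal part of the true-score variance is the same as above.
True-score variance = [11.4²·0.82 + 13.8²·0.65] − 37.7568 = 230.353 − 37.7568 = 192.596.
Reliability = 192.596 / 282.643 = 0.681.

0.681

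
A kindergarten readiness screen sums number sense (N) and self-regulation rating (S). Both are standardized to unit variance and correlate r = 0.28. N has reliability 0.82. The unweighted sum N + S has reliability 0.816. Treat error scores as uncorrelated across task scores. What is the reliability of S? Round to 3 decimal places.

0.709

Var(N+S) = 2 + 2·0.28 = 2.560.
True-score variance = ρ_N + ρ_S + 2·0.28, so 0.816 = (0.82 + ρ_S + 0.56) / 2.560.
ρ_S = 0.816·2.560 − 0.82 − 0.56 = 0.709.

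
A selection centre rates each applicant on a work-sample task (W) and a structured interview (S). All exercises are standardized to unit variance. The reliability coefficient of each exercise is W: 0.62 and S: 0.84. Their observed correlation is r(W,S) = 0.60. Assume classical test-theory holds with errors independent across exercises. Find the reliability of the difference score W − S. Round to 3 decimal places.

0.325

Var(W−S) = 1 + 1 − 2·0.60 = 2 − 1.2 = 0.8.
Under uncorrelated errors the observed covariances equal the true-score covariances, so only the own-variance terms attenuate.
True-score variance = [0.62 + 0.84] − 1.2 = 1.46 − 1.2 = 0.26.
Reliability = 0.26 / 0.8 = 0.325.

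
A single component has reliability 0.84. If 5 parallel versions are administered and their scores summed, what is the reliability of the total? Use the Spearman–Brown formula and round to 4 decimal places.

0.9633

ρ_k = kρ / (1 + (k−1)ρ) = 5·0.84 / (1 + 4·0.84) = 4.200 / 4.360 = 0.9633.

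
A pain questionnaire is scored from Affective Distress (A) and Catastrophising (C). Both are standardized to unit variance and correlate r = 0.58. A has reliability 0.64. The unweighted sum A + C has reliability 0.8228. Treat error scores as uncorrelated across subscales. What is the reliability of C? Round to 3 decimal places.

Var(A+C) = 2 + 2·0.58 = 3.160.
True-score variance = ρ_A + ρ_C + 2·0.58, so 0.8228 = (0.64 + ρ_C + 1.16) / 3.160.
ρ_C = 0.8228·3.160 − 0.64 − 1.16 = 0.800.

0.800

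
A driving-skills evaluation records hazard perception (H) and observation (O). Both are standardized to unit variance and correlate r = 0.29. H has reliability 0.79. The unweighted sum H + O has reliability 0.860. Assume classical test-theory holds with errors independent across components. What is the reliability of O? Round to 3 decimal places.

0.849

Var(H+O) = 2 + 2·0.29 = 2.580.
True-score variance = ρ_H + ρ_O + 2·0.29, so 0.860 = (0.79 + ρ_O + 0.58) / 2.580.
ρ_O = 0.860·2.580 − 0.79 − 0.58 = 0.849.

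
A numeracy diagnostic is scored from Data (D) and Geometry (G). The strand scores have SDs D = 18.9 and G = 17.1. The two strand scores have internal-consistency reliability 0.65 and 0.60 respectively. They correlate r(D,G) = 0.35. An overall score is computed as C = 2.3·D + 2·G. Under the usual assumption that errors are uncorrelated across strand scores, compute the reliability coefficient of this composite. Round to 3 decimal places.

0.725

Var(C) = 2.3²·18.9² + 2²·17.1² + 2·[4.6·18.9·17.1·0.35] = 3059.28 + 1040.67 = 4099.95.
With uncorrelated errors the cross-covariances are all true-score covariance, so they carry over unchanged; only the diagonal terms shrink to ρᵢσᵢ².
True-score variance = [2.3²·18.9²·0.65 + 2²·17.1²·0.60] + 1040.67 = 1930.05 + 1040.67 = 2970.72.
Reliability = 2970.72 / 4099.95 = 0.725.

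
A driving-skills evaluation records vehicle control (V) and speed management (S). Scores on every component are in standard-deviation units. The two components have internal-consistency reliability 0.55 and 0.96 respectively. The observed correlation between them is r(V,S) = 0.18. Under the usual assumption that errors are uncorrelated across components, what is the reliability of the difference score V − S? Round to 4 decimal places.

Var(V−S) = 1 + 1 − 2·0.18 = 2 − 0.36 = 1.64.
Because errors are independent across components, Cov(Tᵢ,Tⱼ) = Cov(Xᵢ,Xⱼ); the off-diagonal part of the true-score variance is the same as above.
True-score variance = [0.55 + 0.96] − 0.36 = 1.51 − 0.36 = 1.15.
Reliability = 1.15 / 1.64 = 0.7012.

0.7012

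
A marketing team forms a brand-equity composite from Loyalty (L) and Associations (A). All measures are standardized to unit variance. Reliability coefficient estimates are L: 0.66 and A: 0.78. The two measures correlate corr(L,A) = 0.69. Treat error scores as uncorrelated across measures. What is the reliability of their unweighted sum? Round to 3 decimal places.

Var(L+A) = 2 + 2·[0.69] = 2 + 1.38 = 3.38.
Under uncorrelated errors the observed covariances equal the true-score covariances, so only the own-variance terms attenuate.
True-score variance = [0.66 + 0.78] + 1.38 = 1.44 + 1.38 = 2.82.
Reliability = 2.82 / 3.38 = 0.834.

0.834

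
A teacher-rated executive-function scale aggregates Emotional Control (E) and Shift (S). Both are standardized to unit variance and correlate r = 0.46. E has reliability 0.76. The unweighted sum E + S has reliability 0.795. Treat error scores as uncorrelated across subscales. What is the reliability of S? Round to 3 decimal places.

0.641

Var(E+S) = 2 + 2·0.46 = 2.920.
True-score variance = ρ_E + ρ_S + 2·0.46, so 0.795 = (0.76 + ρ_S + 0.92) / 2.920.
ρ_S = 0.795·2.920 − 0.76 − 0.92 = 0.641.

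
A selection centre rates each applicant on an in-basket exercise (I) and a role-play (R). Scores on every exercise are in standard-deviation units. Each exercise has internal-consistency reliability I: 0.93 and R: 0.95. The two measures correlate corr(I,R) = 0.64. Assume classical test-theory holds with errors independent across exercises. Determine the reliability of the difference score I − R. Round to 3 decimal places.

0.833

Var(I−R) = 1 + 1 − 2·0.64 = 2 − 1.28 = 0.72.
Because errors are independent across components, Cov(Tᵢ,Tⱼ) = Cov(Xᵢ,Xⱼ); the off-diagonal part of the true-score variance is the same as above.
True-score variance = [0.93 + 0.95] − 1.28 = 1.88 − 1.28 = 0.6.
Reliability = 0.6 / 0.72 = 0.833.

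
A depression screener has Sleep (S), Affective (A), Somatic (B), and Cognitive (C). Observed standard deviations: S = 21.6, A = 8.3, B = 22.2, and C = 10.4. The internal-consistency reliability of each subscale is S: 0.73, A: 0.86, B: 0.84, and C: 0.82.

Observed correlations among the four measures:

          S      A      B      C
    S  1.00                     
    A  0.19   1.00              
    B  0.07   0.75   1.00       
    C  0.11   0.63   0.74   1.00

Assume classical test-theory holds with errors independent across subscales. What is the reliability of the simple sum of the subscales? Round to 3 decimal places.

0.886

Var(S+A+B+C) = 21.6² + 8.3² + 22.2² + 10.4² + 2·[21.6·8.3·0.19 + 21.6·22.2·0.07 + 21.6·10.4·0.11 + 8.3·22.2·0.75 + 8.3·10.4·0.63 + 22.2·10.4·0.74] = 1136.45 + 911.536 = 2047.99.
Under uncorrelated errors the observed covariances equal the true-score covariances, so only the own-variance terms attenuate.
True-score variance = [21.6²·0.73 + 8.3²·0.86 + 22.2²·0.84 + 10.4²·0.82] + 911.536 = 902.511 + 911.536 = 1814.05.
Reliability = 1814.05 / 2047.99 = 0.886.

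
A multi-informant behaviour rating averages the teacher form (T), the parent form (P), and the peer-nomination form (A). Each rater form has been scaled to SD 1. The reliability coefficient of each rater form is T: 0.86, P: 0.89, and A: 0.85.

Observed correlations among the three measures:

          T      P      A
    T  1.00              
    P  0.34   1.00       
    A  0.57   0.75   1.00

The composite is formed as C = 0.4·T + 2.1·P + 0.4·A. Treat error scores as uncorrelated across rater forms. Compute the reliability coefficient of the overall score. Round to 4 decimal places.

0.9212

Var(C) = 0.4² + 2.1² + 0.4² + 2·[0.84·0.34 + 0.16·0.57 + 0.84·0.75] = 4.73 + 2.0136 = 6.7436.
Because errors are independent across components, Cov(Tᵢ,Tⱼ) = Cov(Xᵢ,Xⱼ); the off-diagonal part of the true-score variance is the same as above.
True-score variance = [0.4²·0.86 + 2.1²·0.89 + 0.4²·0.85] + 2.0136 = 4.1985 + 2.0136 = 6.2121.
Reliability = 6.2121 / 6.7436 = 0.9212.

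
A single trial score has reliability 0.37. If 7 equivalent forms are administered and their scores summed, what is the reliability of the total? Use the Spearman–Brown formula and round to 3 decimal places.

0.804

ρ_k = kρ / (1 + (k−1)ρ) = 7·0.37 / (1 + 6·0.37) = 2.590 / 3.220 = 0.804.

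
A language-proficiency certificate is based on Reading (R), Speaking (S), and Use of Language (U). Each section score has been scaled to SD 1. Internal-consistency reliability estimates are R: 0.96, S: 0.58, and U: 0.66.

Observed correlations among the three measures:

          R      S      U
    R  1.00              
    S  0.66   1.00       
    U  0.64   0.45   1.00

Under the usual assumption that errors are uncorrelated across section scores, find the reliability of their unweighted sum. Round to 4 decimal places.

Var(R+S+U) = 3 + 2·[0.66 + 0.64 + 0.45] = 3 + 3.5 = 6.5.
Because errors are independent across components, Cov(Tᵢ,Tⱼ) = Cov(Xᵢ,Xⱼ); the off-diagonal part of the true-score variance is the same as above.
True-score variance = [0.96 + 0.58 + 0.66] + 3.5 = 2.2 + 3.5 = 5.7.
Reliability = 5.7 / 6.5 = 0.8769.

0.8769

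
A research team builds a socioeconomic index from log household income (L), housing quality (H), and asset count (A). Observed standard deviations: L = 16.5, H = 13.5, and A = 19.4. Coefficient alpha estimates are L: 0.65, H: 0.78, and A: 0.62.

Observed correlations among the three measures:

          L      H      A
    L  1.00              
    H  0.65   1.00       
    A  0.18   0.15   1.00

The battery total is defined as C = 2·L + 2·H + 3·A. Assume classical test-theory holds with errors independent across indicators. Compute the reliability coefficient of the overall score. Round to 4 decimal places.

0.7570

Var(C) = 2²·16.5² + 2²·13.5² + 3²·19.4² + 2·[4·16.5·13.5·0.65 + 6·16.5·19.4·0.18 + 6·13.5·19.4·0.15] = 5205.24 + 2321.14 = 7526.38.
Because errors are independent across components, Cov(Tᵢ,Tⱼ) = Cov(Xᵢ,Xⱼ); the off-diagonal part of the true-score variance is the same as above.
True-score variance = [2²·16.5²·0.65 + 2²·13.5²·0.78 + 3²·19.4²·0.62] + 2321.14 = 3376.56 + 2321.14 = 5697.69.
Reliability = 5697.69 / 7526.38 = 0.7570.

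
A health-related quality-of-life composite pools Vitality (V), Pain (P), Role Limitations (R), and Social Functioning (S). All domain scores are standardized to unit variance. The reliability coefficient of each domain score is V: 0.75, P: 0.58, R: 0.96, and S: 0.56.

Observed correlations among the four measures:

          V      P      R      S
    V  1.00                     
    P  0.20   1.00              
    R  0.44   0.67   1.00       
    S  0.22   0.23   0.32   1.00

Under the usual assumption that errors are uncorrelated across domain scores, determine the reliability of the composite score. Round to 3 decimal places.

0.859

Var(V+P+R+S) = 4 + 2·[0.20 + 0.44 + 0.22 + 0.67 + 0.23 + 0.32] = 4 + 4.16 = 8.16.
Under uncorrelated errors the observed covariances equal the true-score covariances, so only the own-variance terms attenuate.
True-score variance = [0.75 + 0.58 + 0.96 + 0.56] + 4.16 = 2.85 + 4.16 = 7.01.
Reliability = 7.01 / 8.16 = 0.859.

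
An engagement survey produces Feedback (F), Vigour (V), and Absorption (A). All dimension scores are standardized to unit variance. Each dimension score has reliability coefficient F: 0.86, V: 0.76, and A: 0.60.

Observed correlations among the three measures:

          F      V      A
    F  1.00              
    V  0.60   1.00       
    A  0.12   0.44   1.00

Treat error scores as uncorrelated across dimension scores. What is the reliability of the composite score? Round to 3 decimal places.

Var(F+V+A) = 3 + 2·[0.60 + 0.12 + 0.44] = 3 + 2.32 = 5.32.
With uncorrelated errors the cross-covariances are all true-score covariance, so they carry over unchanged; only the diagonal terms shrink to ρᵢσᵢ².
True-score variance = [0.86 + 0.76 + 0.60] + 2.32 = 2.22 + 2.32 = 4.54.
Reliability = 4.54 / 5.32 = 0.853.

0.853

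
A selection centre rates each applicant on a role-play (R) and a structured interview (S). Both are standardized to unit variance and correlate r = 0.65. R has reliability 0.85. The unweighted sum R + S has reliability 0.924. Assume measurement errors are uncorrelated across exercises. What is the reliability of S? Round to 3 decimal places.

Var(R+S) = 2 + 2·0.65 = 3.300.
True-score variance = ρ_R + ρ_S + 2·0.65, so 0.924 = (0.85 + ρ_S + 1.30) / 3.300.
ρ_S = 0.924·3.300 − 0.85 − 1.30 = 0.899.

0.899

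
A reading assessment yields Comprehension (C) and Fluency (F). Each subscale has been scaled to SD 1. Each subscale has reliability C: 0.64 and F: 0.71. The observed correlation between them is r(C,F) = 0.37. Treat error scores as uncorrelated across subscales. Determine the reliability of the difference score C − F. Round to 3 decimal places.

Var(C−F) = 1 + 1 − 2·0.37 = 2 − 0.74 = 1.26.
Because errors are independent across components, Cov(Tᵢ,Tⱼ) = Cov(Xᵢ,Xⱼ); the off-diagonal part of the true-score variance is the same as above.
True-score variance = [0.64 + 0.71] − 0.74 = 1.35 − 0.74 = 0.61.
Reliability = 0.61 / 1.26 = 0.484.

0.484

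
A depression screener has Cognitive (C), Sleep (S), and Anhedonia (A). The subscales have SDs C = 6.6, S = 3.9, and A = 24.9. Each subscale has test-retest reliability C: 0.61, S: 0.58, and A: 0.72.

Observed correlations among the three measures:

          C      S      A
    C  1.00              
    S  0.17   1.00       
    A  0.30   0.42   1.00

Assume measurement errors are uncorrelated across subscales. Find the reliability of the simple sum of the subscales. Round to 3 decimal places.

Var(C+S+A) = 6.6² + 3.9² + 24.9² + 2·[6.6·3.9·0.17 + 6.6·24.9·0.30 + 3.9·24.9·0.42] = 678.78 + 188.928 = 867.708.
With uncorrelated errors the cross-covariances are all true-score covariance, so they carry over unchanged; only the diagonal terms shrink to ρᵢσᵢ².
True-score variance = [6.6²·0.61 + 3.9²·0.58 + 24.9²·0.72] + 188.928 = 481.801 + 188.928 = 670.729.
Reliability = 670.729 / 867.708 = 0.773.

0.773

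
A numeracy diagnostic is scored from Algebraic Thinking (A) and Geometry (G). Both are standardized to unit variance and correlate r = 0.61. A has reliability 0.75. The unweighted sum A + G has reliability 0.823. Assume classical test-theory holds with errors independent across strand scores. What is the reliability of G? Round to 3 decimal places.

0.680

Var(A+G) = 2 + 2·0.61 = 3.220.
True-score variance = ρ_A + ρ_G + 2·0.61, so 0.823 = (0.75 + ρ_G + 1.22) / 3.220.
ρ_G = 0.823·3.220 − 0.75 − 1.22 = 0.680.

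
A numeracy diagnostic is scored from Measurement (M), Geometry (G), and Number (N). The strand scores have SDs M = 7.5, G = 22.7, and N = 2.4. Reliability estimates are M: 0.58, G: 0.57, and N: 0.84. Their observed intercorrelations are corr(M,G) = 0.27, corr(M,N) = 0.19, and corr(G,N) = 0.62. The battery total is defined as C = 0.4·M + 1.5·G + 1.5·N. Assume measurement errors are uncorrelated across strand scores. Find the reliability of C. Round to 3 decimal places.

0.638

Var(C) = 0.4²·7.5² + 1.5²·22.7² + 1.5²·2.4² + 2·[0.6·7.5·22.7·0.27 + 0.6·7.5·2.4·0.19 + 2.25·22.7·2.4·0.62] = 1181.36 + 211.264 = 1392.63.
Under uncorrelated errors the observed covariances equal the true-score covariances, so only the own-variance terms attenuate.
True-score variance = [0.4²·7.5²·0.58 + 1.5²·22.7²·0.57 + 1.5²·2.4²·0.84] + 211.264 = 676.966 + 211.264 = 888.23.
Reliability = 888.23 / 1392.63 = 0.638.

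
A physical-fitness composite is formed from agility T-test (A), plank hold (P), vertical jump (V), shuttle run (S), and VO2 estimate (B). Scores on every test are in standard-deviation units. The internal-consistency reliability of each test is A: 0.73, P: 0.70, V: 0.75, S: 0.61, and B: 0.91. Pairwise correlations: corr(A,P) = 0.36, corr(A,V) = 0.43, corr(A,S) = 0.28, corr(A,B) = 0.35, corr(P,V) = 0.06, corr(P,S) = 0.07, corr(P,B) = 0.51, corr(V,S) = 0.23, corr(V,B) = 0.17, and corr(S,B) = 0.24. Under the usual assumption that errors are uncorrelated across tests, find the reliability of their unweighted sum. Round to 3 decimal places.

Var(A+P+V+S+B) = 5 + 2·[0.36 + 0.43 + 0.28 + 0.35 + 0.06 + 0.07 + 0.51 + 0.23 + 0.17 + 0.24] = 5 + 5.4 = 10.4.
Under uncorrelated errors the observed covariances equal the true-score covariances, so only the own-variance terms attenuate.
True-score variance = [0.73 + 0.70 + 0.75 + 0.61 + 0.91] + 5.4 = 3.7 + 5.4 = 9.1.
Reliability = 9.1 / 10.4 = 0.875.

0.875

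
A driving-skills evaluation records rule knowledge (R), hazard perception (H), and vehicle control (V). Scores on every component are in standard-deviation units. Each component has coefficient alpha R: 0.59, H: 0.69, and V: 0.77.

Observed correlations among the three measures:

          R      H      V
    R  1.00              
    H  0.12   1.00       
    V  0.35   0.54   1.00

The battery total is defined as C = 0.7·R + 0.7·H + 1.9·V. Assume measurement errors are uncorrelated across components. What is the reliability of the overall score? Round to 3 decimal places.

Var(C) = 0.7² + 0.7² + 1.9² + 2·[0.49·0.12 + 1.33·0.35 + 1.33·0.54] = 4.59 + 2.485 = 7.075.
With uncorrelated errors the cross-covariances are all true-score covariance, so they carry over unchanged; only the diagonal terms shrink to ρᵢσᵢ².
True-score variance = [0.7²·0.59 + 0.7²·0.69 + 1.9²·0.77] + 2.485 = 3.4069 + 2.485 = 5.8919.
Reliability = 5.8919 / 7.075 = 0.833.

0.833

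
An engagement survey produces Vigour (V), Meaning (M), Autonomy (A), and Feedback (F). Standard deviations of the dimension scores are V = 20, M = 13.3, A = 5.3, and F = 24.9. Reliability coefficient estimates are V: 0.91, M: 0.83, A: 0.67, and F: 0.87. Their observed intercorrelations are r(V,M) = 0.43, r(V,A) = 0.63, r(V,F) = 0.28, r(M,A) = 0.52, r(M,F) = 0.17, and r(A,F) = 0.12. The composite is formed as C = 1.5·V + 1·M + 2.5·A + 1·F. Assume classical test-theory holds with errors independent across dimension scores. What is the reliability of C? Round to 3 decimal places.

0.929

Var(C) = 1.5²·20² + 13.3² + 2.5²·5.3² + 24.9² + 2·[1.5·20·13.3·0.43 + 3.75·20·5.3·0.63 + 1.5·20·24.9·0.28 + 2.5·13.3·5.3·0.52 + 13.3·24.9·0.17 + 2.5·5.3·24.9·0.12] = 1872.46 + 1637.36 = 3509.83.
Under uncorrelated errors the observed covariances equal the true-score covariances, so only the own-variance terms attenuate.
True-score variance = [1.5²·20²·0.91 + 13.3²·0.83 + 2.5²·5.3²·0.67 + 24.9²·0.87] + 1637.36 = 1622.85 + 1637.36 = 3260.22.
Reliability = 3260.22 / 3509.83 = 0.929.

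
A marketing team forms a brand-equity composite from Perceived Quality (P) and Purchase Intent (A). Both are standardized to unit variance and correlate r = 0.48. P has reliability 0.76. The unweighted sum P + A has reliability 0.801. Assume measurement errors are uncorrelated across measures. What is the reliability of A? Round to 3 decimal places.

0.651

Var(P+A) = 2 + 2·0.48 = 2.960.
True-score variance = ρ_P + ρ_A + 2·0.48, so 0.801 = (0.76 + ρ_A + 0.96) / 2.960.
ρ_A = 0.801·2.960 − 0.76 − 0.96 = 0.651.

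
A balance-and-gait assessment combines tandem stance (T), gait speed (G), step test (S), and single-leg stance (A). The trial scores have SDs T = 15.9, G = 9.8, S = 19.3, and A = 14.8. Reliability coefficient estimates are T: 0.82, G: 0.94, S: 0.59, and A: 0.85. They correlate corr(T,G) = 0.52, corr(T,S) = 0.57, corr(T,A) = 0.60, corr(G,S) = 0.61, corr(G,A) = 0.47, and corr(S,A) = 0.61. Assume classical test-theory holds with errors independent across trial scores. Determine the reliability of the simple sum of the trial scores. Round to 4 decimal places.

0.9033

Var(T+G+S+A) = 15.9² + 9.8² + 19.3² + 14.8² + 2·[15.9·9.8·0.52 + 15.9·19.3·0.57 + 15.9·14.8·0.60 + 9.8·19.3·0.61 + 9.8·14.8·0.47 + 19.3·14.8·0.61] = 940.38 + 1509.84 = 2450.22.
With uncorrelated errors the cross-covariances are all true-score covariance, so they carry over unchanged; only the diagonal terms shrink to ρᵢσᵢ².
True-score variance = [15.9²·0.82 + 9.8²·0.94 + 19.3²·0.59 + 14.8²·0.85] + 1509.84 = 703.535 + 1509.84 = 2213.37.
Reliability = 2213.37 / 2450.22 = 0.9033.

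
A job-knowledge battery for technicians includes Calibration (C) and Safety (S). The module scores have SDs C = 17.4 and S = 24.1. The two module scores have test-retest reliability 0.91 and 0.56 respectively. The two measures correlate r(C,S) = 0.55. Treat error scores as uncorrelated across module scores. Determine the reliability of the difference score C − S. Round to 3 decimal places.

0.330

Var(C−S) = 17.4² + 24.1² − 2·17.4·24.1·0.55 = 883.57 − 461.274 = 422.296.
Under uncorrelated errors the observed covariances equal the true-score covariances, so only the own-variance terms attenuate.
True-score variance = [17.4²·0.91 + 24.1²·0.56] − 461.274 = 600.765 − 461.274 = 139.491.
Reliability = 139.491 / 422.296 = 0.330.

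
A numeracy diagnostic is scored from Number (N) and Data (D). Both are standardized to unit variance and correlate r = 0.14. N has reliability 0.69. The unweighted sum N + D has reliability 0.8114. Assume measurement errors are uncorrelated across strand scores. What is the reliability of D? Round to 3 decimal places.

0.880

Var(N+D) = 2 + 2·0.14 = 2.280.
True-score variance = ρ_N + ρ_D + 2·0.14, so 0.8114 = (0.69 + ρ_D + 0.28) / 2.280.
ρ_D = 0.8114·2.280 − 0.69 − 0.28 = 0.880.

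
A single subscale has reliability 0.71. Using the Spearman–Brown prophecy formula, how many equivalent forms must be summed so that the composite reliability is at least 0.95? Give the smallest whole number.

k ≥ ρ*(1−ρ₁)/(ρ₁(1−ρ*)) = 0.95·0.29 / (0.71·0.05) = 7.761.
Smallest integer k = 8.

8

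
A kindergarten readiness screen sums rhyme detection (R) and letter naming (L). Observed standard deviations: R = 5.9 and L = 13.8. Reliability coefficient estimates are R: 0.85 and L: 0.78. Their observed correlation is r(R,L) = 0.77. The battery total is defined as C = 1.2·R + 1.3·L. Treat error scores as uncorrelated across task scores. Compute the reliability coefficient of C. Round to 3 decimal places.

0.862

Var(C) = 1.2²·5.9² + 1.3²·13.8² + 2·[1.56·5.9·13.8·0.77] = 371.97 + 195.603 = 567.573.
Under uncorrelated errors the observed covariances equal the true-score covariances, so only the own-variance terms attenuate.
True-score variance = [1.2²·5.9²·0.85 + 1.3²·13.8²·0.78] + 195.603 = 293.645 + 195.603 = 489.249.
Reliability = 489.249 / 567.573 = 0.862.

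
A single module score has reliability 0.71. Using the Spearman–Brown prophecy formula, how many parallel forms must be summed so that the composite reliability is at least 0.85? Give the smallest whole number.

3

k ≥ ρ*(1−ρ₁)/(ρ₁(1−ρ*)) = 0.85·0.29 / (0.71·0.15) = 2.315.
Smallest integer k = 3.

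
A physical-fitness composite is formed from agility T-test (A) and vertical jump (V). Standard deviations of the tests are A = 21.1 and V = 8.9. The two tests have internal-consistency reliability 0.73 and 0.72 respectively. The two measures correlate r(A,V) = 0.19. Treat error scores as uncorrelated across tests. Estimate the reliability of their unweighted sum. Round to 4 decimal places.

0.7610

Var(A+V) = 21.1² + 8.9² + 2·[21.1·8.9·0.19] = 524.42 + 71.3602 = 595.78.
Because errors are independent across components, Cov(Tᵢ,Tⱼ) = Cov(Xᵢ,Xⱼ); the off-diagonal part of the true-score variance is the same as above.
True-score variance = [21.1²·0.73 + 8.9²·0.72] + 71.3602 = 382.035 + 71.3602 = 453.395.
Reliability = 453.395 / 595.78 = 0.7610.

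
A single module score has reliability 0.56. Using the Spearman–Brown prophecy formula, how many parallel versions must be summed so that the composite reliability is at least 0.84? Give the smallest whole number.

5

k ≥ ρ*(1−ρ₁)/(ρ₁(1−ρ*)) = 0.84·0.44 / (0.56·0.16) = 4.125.
Smallest integer k = 5.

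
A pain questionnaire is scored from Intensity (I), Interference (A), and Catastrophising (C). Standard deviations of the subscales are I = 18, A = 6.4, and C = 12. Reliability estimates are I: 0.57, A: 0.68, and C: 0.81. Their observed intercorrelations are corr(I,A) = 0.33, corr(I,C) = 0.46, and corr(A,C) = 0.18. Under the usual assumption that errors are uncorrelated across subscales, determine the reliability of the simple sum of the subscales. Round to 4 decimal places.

Var(I+A+C) = 18² + 6.4² + 12² + 2·[18·6.4·0.33 + 18·12·0.46 + 6.4·12·0.18] = 508.96 + 302.4 = 811.36.
With uncorrelated errors the cross-covariances are all true-score covariance, so they carry over unchanged; only the diagonal terms shrink to ρᵢσᵢ².
True-score variance = [18²·0.57 + 6.4²·0.68 + 12²·0.81] + 302.4 = 329.173 + 302.4 = 631.573.
Reliability = 631.573 / 811.36 = 0.7784.

0.7784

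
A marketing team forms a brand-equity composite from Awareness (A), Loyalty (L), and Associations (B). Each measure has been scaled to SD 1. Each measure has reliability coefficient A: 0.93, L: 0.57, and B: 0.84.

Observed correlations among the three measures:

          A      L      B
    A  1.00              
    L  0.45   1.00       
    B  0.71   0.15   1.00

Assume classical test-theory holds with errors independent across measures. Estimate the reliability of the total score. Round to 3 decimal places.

Var(A+L+B) = 3 + 2·[0.45 + 0.71 + 0.15] = 3 + 2.62 = 5.62.
Under uncorrelated errors the observed covariances equal the true-score covariances, so only the own-variance terms attenuate.
True-score variance = [0.93 + 0.57 + 0.84] + 2.62 = 2.34 + 2.62 = 4.96.
Reliability = 4.96 / 5.62 = 0.883.

0.883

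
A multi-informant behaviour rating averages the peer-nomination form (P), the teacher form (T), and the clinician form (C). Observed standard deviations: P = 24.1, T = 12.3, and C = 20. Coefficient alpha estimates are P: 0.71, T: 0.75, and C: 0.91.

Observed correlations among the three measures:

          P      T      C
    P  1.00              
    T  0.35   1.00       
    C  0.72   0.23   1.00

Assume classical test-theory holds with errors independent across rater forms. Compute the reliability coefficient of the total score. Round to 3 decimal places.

Var(P+T+C) = 24.1² + 12.3² + 20² + 2·[24.1·12.3·0.35 + 24.1·20·0.72 + 12.3·20·0.23] = 1132.1 + 1014.74 = 2146.84.
With uncorrelated errors the cross-covariances are all true-score covariance, so they carry over unchanged; only the diagonal terms shrink to ρᵢσᵢ².
True-score variance = [24.1²·0.71 + 12.3²·0.75 + 20²·0.91] + 1014.74 = 889.843 + 1014.74 = 1904.58.
Reliability = 1904.58 / 2146.84 = 0.887.

0.887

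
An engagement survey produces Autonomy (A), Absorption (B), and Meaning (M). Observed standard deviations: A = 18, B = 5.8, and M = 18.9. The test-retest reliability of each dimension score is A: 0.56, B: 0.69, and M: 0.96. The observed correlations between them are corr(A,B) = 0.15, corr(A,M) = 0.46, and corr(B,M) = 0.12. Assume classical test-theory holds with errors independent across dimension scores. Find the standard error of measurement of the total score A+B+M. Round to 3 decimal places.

Var(total) = 714.85 + 370.613 = 1085.46.
True-score variance = 547.573 + 370.613 = 918.186, so reliability = 0.8459.
Error variance = 1085.46 − 918.186 = 167.277; SEM = √167.277 = 12.934.

12.934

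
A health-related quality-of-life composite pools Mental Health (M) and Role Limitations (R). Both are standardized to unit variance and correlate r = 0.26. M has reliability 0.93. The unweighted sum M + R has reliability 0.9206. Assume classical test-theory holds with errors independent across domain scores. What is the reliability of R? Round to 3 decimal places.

0.870

Var(M+R) = 2 + 2·0.26 = 2.520.
True-score variance = ρ_M + ρ_R + 2·0.26, so 0.9206 = (0.93 + ρ_R + 0.52) / 2.520.
ρ_R = 0.9206·2.520 − 0.93 − 0.52 = 0.870.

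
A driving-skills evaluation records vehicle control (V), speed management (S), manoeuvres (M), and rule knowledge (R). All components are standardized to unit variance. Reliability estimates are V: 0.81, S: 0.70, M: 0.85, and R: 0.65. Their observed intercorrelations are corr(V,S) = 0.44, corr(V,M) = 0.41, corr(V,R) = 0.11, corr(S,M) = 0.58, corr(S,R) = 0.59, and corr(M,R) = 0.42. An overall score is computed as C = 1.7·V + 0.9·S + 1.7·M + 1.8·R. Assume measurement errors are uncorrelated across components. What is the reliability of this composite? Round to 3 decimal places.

Var(C) = 1.7² + 0.9² + 1.7² + 1.8² + 2·[1.53·0.44 + 2.89·0.41 + 3.06·0.11 + 1.53·0.58 + 1.62·0.59 + 3.06·0.42] = 9.83 + 10.6462 = 20.4762.
With uncorrelated errors the cross-covariances are all true-score covariance, so they carry over unchanged; only the diagonal terms shrink to ρᵢσᵢ².
True-score variance = [1.7²·0.81 + 0.9²·0.70 + 1.7²·0.85 + 1.8²·0.65] + 10.6462 = 7.4704 + 10.6462 = 18.1166.
Reliability = 18.1166 / 20.4762 = 0.885.

0.885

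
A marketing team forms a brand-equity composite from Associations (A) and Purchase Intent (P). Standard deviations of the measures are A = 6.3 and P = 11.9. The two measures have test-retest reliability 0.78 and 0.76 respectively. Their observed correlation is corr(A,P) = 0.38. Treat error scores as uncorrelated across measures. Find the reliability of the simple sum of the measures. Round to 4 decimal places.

0.8207

Var(A+P) = 6.3² + 11.9² + 2·[6.3·11.9·0.38] = 181.3 + 56.9772 = 238.277.
With uncorrelated errors the cross-covariances are all true-score covariance, so they carry over unchanged; only the diagonal terms shrink to ρᵢσᵢ².
True-score variance = [6.3²·0.78 + 11.9²·0.76] + 56.9772 = 138.582 + 56.9772 = 195.559.
Reliability = 195.559 / 238.277 = 0.8207.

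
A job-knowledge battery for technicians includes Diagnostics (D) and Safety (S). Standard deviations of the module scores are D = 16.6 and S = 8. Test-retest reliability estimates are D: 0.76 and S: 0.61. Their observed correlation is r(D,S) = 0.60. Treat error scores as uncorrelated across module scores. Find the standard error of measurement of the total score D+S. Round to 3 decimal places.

9.544

Var(total) = 339.56 + 159.36 = 498.92.
True-score variance = 248.466 + 159.36 = 407.826, so reliability = 0.8174.
Error variance = 498.92 − 407.826 = 91.0944; SEM = √91.0944 = 9.544.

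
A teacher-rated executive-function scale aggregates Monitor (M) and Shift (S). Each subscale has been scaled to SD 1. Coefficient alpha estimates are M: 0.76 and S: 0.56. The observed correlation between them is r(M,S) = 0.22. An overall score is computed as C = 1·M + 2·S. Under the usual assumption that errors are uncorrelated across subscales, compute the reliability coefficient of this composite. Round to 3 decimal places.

Var(C) = 1 + 2² + 2·[2·0.22] = 5 + 0.88 = 5.88.
With uncorrelated errors the cross-covariances are all true-score covariance, so they carry over unchanged; only the diagonal terms shrink to ρᵢσᵢ².
True-score variance = [0.76 + 2²·0.56] + 0.88 = 3 + 0.88 = 3.88.
Reliability = 3.88 / 5.88 = 0.660.

0.660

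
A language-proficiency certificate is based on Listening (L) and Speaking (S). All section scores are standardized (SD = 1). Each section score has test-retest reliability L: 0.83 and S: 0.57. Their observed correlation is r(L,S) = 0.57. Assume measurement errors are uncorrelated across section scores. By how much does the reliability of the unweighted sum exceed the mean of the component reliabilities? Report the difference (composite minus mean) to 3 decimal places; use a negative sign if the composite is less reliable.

Var(sum) = 2 + 1.14 = 3.14; true-score variance = 1.4 + 1.14 = 2.54; composite reliability = 0.8089.
Mean component reliability = 0.7000.
Difference = 0.8089 − 0.7000 = 0.109.

0.109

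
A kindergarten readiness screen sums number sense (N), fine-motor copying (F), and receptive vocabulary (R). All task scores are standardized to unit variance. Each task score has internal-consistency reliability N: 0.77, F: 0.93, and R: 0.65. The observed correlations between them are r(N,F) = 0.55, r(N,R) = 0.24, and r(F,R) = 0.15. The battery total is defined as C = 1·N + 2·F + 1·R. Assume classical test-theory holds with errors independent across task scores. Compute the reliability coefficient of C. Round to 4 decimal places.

Var(C) = 1 + 2² + 1 + 2·[2·0.55 + 0.24 + 2·0.15] = 6 + 3.28 = 9.28.
Because errors are independent across components, Cov(Tᵢ,Tⱼ) = Cov(Xᵢ,Xⱼ); the off-diagonal part of the true-score variance is the same as above.
True-score variance = [0.77 + 2²·0.93 + 0.65] + 3.28 = 5.14 + 3.28 = 8.42.
Reliability = 8.42 / 9.28 = 0.9073.

0.9073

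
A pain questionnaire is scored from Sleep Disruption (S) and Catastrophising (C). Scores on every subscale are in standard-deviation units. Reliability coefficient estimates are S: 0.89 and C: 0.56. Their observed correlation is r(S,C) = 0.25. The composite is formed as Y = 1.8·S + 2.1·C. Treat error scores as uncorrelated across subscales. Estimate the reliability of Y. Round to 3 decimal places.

Var(Y) = 1.8² + 2.1² + 2·[3.78·0.25] = 7.65 + 1.89 = 9.54.
Because errors are independent across components, Cov(Tᵢ,Tⱼ) = Cov(Xᵢ,Xⱼ); the off-diagonal part of the true-score variance is the same as above.
True-score variance = [1.8²·0.89 + 2.1²·0.56] + 1.89 = 5.3532 + 1.89 = 7.2432.
Reliability = 7.2432 / 9.54 = 0.759.

0.759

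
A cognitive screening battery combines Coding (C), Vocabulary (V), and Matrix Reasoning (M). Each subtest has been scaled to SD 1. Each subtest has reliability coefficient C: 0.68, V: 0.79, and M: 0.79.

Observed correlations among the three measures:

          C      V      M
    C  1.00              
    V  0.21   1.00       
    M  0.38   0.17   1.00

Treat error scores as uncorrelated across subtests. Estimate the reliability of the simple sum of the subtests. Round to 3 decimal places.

Var(C+V+M) = 3 + 2·[0.21 + 0.38 + 0.17] = 3 + 1.52 = 4.52.
Because errors are independent across components, Cov(Tᵢ,Tⱼ) = Cov(Xᵢ,Xⱼ); the off-diagonal part of the true-score variance is the same as above.
True-score variance = [0.68 + 0.79 + 0.79] + 1.52 = 2.26 + 1.52 = 3.78.
Reliability = 3.78 / 4.52 = 0.836.

0.836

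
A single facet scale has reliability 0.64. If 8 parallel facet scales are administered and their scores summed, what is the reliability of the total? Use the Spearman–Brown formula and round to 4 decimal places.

ρ_k = kρ / (1 + (k−1)ρ) = 8·0.64 / (1 + 7·0.64) = 5.120 / 5.480 = 0.9343.

0.9343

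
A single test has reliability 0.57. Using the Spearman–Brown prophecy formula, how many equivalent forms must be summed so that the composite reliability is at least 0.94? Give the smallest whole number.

k ≥ ρ*(1−ρ₁)/(ρ₁(1−ρ*)) = 0.94·0.43 / (0.57·0.06) = 11.819.
Smallest integer k = 12.

12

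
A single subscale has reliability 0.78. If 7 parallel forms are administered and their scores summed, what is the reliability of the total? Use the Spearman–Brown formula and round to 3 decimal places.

ρ_k = kρ / (1 + (k−1)ρ) = 7·0.78 / (1 + 6·0.78) = 5.460 / 5.680 = 0.961.

0.961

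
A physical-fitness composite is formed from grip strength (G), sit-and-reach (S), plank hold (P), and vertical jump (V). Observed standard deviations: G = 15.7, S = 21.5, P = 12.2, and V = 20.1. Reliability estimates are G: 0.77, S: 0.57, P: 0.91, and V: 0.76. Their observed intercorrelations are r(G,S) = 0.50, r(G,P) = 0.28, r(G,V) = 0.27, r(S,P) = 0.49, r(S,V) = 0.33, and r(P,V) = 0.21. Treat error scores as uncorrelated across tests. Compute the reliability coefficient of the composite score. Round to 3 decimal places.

0.855

Var(G+S+P+V) = 15.7² + 21.5² + 12.2² + 20.1² + 2·[15.7·21.5·0.50 + 15.7·12.2·0.28 + 15.7·20.1·0.27 + 21.5·12.2·0.49 + 21.5·20.1·0.33 + 12.2·20.1·0.21] = 1261.59 + 1260.49 = 2522.08.
Under uncorrelated errors the observed covariances equal the true-score covariances, so only the own-variance terms attenuate.
True-score variance = [15.7²·0.77 + 21.5²·0.57 + 12.2²·0.91 + 20.1²·0.76] + 1260.49 = 895.772 + 1260.49 = 2156.26.
Reliability = 2156.26 / 2522.08 = 0.855.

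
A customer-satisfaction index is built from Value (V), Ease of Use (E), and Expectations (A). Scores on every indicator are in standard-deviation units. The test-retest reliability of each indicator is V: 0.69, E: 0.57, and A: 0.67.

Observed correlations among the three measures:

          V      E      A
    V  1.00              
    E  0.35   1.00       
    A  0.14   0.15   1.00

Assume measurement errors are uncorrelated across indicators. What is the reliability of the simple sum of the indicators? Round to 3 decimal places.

0.750

Var(V+E+A) = 3 + 2·[0.35 + 0.14 + 0.15] = 3 + 1.28 = 4.28.
Under uncorrelated errors the observed covariances equal the true-score covariances, so only the own-variance terms attenuate.
True-score variance = [0.69 + 0.57 + 0.67] + 1.28 = 1.93 + 1.28 = 3.21.
Reliability = 3.21 / 4.28 = 0.750.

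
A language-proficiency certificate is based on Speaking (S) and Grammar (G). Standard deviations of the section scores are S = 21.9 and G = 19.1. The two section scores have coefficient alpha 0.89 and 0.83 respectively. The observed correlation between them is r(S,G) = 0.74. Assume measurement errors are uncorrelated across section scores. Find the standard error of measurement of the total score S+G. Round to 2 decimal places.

10.71

Var(total) = 844.42 + 619.069 = 1463.49.
True-score variance = 729.645 + 619.069 = 1348.71, so reliability = 0.9216.
Error variance = 1463.49 − 1348.71 = 114.775; SEM = √114.775 = 10.71.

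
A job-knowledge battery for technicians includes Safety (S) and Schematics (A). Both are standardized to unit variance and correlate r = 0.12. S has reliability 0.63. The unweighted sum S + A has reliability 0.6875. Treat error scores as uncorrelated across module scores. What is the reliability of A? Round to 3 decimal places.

0.670

Var(S+A) = 2 + 2·0.12 = 2.240.
True-score variance = ρ_S + ρ_A + 2·0.12, so 0.6875 = (0.63 + ρ_A + 0.24) / 2.240.
ρ_A = 0.6875·2.240 − 0.63 − 0.24 = 0.670.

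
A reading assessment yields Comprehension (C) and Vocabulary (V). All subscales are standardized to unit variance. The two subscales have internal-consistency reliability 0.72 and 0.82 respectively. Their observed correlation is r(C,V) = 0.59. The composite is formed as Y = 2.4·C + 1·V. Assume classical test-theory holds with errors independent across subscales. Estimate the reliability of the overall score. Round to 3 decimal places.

0.813

Var(Y) = 2.4² + 1 + 2·[2.4·0.59] = 6.76 + 2.832 = 9.592.
Because errors are independent across components, Cov(Tᵢ,Tⱼ) = Cov(Xᵢ,Xⱼ); the off-diagonal part of the true-score variance is the same as above.
True-score variance = [2.4²·0.72 + 0.82] + 2.832 = 4.9672 + 2.832 = 7.7992.
Reliability = 7.7992 / 9.592 = 0.813.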